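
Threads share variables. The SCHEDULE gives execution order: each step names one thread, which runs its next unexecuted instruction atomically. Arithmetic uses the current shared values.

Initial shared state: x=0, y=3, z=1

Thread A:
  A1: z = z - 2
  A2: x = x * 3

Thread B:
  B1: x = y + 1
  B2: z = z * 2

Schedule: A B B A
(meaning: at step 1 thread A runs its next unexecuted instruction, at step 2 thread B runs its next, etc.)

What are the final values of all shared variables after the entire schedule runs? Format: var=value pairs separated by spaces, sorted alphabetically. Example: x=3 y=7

Step 1: thread A executes A1 (z = z - 2). Shared: x=0 y=3 z=-1. PCs: A@1 B@0
Step 2: thread B executes B1 (x = y + 1). Shared: x=4 y=3 z=-1. PCs: A@1 B@1
Step 3: thread B executes B2 (z = z * 2). Shared: x=4 y=3 z=-2. PCs: A@1 B@2
Step 4: thread A executes A2 (x = x * 3). Shared: x=12 y=3 z=-2. PCs: A@2 B@2

Answer: x=12 y=3 z=-2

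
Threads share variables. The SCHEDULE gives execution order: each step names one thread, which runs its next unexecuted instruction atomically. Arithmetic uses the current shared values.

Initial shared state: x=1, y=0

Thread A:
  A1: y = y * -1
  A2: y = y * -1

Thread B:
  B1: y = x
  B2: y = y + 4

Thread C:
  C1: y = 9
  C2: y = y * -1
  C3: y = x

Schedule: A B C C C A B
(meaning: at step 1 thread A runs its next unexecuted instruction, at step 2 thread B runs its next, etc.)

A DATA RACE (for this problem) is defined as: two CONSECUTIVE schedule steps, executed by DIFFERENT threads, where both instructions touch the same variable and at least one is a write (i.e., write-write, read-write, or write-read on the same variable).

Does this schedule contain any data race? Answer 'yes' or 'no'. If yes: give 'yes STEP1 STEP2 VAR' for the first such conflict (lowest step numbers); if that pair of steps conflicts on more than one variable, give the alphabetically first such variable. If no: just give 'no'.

Steps 1,2: A(y = y * -1) vs B(y = x). RACE on y (W-W).
Steps 2,3: B(y = x) vs C(y = 9). RACE on y (W-W).
Steps 3,4: same thread (C). No race.
Steps 4,5: same thread (C). No race.
Steps 5,6: C(y = x) vs A(y = y * -1). RACE on y (W-W).
Steps 6,7: A(y = y * -1) vs B(y = y + 4). RACE on y (W-W).
First conflict at steps 1,2.

Answer: yes 1 2 y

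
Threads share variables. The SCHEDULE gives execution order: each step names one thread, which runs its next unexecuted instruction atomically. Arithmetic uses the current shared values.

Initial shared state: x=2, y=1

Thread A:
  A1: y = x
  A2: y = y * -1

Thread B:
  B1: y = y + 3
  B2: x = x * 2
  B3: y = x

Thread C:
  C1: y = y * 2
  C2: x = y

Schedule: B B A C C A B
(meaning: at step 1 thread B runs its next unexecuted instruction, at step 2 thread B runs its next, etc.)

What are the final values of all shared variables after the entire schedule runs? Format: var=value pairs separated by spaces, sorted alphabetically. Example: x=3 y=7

Answer: x=8 y=8

Derivation:
Step 1: thread B executes B1 (y = y + 3). Shared: x=2 y=4. PCs: A@0 B@1 C@0
Step 2: thread B executes B2 (x = x * 2). Shared: x=4 y=4. PCs: A@0 B@2 C@0
Step 3: thread A executes A1 (y = x). Shared: x=4 y=4. PCs: A@1 B@2 C@0
Step 4: thread C executes C1 (y = y * 2). Shared: x=4 y=8. PCs: A@1 B@2 C@1
Step 5: thread C executes C2 (x = y). Shared: x=8 y=8. PCs: A@1 B@2 C@2
Step 6: thread A executes A2 (y = y * -1). Shared: x=8 y=-8. PCs: A@2 B@2 C@2
Step 7: thread B executes B3 (y = x). Shared: x=8 y=8. PCs: A@2 B@3 C@2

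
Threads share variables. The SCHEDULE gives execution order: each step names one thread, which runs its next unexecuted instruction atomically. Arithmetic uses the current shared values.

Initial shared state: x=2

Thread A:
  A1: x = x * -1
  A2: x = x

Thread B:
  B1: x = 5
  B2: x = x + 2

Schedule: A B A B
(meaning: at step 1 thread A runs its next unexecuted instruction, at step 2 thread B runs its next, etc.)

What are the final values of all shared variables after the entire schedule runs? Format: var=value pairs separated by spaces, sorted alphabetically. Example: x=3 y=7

Answer: x=7

Derivation:
Step 1: thread A executes A1 (x = x * -1). Shared: x=-2. PCs: A@1 B@0
Step 2: thread B executes B1 (x = 5). Shared: x=5. PCs: A@1 B@1
Step 3: thread A executes A2 (x = x). Shared: x=5. PCs: A@2 B@1
Step 4: thread B executes B2 (x = x + 2). Shared: x=7. PCs: A@2 B@2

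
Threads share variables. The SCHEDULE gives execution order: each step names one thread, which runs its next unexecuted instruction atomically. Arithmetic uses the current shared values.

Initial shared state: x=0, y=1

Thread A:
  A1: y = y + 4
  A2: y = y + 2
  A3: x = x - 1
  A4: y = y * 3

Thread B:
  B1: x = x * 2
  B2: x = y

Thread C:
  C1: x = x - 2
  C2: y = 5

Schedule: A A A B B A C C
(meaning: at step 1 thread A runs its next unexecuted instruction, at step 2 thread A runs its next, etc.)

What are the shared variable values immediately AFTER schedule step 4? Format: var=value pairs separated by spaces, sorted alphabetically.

Answer: x=-2 y=7

Derivation:
Step 1: thread A executes A1 (y = y + 4). Shared: x=0 y=5. PCs: A@1 B@0 C@0
Step 2: thread A executes A2 (y = y + 2). Shared: x=0 y=7. PCs: A@2 B@0 C@0
Step 3: thread A executes A3 (x = x - 1). Shared: x=-1 y=7. PCs: A@3 B@0 C@0
Step 4: thread B executes B1 (x = x * 2). Shared: x=-2 y=7. PCs: A@3 B@1 C@0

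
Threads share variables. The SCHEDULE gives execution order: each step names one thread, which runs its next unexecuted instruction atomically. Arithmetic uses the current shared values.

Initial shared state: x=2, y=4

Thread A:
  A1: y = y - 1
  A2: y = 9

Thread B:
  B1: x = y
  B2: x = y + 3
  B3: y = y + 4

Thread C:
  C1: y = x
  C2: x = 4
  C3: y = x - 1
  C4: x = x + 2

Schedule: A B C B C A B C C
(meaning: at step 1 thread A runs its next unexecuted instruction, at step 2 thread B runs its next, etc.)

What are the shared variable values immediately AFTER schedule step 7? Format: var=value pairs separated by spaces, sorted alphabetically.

Answer: x=4 y=13

Derivation:
Step 1: thread A executes A1 (y = y - 1). Shared: x=2 y=3. PCs: A@1 B@0 C@0
Step 2: thread B executes B1 (x = y). Shared: x=3 y=3. PCs: A@1 B@1 C@0
Step 3: thread C executes C1 (y = x). Shared: x=3 y=3. PCs: A@1 B@1 C@1
Step 4: thread B executes B2 (x = y + 3). Shared: x=6 y=3. PCs: A@1 B@2 C@1
Step 5: thread C executes C2 (x = 4). Shared: x=4 y=3. PCs: A@1 B@2 C@2
Step 6: thread A executes A2 (y = 9). Shared: x=4 y=9. PCs: A@2 B@2 C@2
Step 7: thread B executes B3 (y = y + 4). Shared: x=4 y=13. PCs: A@2 B@3 C@2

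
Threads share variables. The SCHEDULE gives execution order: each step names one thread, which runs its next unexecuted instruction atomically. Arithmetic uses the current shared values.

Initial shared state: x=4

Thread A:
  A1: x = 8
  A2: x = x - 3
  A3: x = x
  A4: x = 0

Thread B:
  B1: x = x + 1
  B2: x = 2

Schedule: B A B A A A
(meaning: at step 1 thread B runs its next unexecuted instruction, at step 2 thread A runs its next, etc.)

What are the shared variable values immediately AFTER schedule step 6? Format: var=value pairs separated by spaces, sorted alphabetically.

Step 1: thread B executes B1 (x = x + 1). Shared: x=5. PCs: A@0 B@1
Step 2: thread A executes A1 (x = 8). Shared: x=8. PCs: A@1 B@1
Step 3: thread B executes B2 (x = 2). Shared: x=2. PCs: A@1 B@2
Step 4: thread A executes A2 (x = x - 3). Shared: x=-1. PCs: A@2 B@2
Step 5: thread A executes A3 (x = x). Shared: x=-1. PCs: A@3 B@2
Step 6: thread A executes A4 (x = 0). Shared: x=0. PCs: A@4 B@2

Answer: x=0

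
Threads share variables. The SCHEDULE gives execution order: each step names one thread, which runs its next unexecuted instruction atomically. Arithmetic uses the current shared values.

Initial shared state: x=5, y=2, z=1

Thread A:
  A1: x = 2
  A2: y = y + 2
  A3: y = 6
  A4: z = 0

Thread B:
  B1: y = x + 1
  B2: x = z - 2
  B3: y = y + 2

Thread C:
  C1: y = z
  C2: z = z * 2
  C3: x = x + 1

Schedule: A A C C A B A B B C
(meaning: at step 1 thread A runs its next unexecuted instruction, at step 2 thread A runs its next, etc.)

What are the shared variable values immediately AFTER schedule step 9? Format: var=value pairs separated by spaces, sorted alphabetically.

Answer: x=-2 y=5 z=0

Derivation:
Step 1: thread A executes A1 (x = 2). Shared: x=2 y=2 z=1. PCs: A@1 B@0 C@0
Step 2: thread A executes A2 (y = y + 2). Shared: x=2 y=4 z=1. PCs: A@2 B@0 C@0
Step 3: thread C executes C1 (y = z). Shared: x=2 y=1 z=1. PCs: A@2 B@0 C@1
Step 4: thread C executes C2 (z = z * 2). Shared: x=2 y=1 z=2. PCs: A@2 B@0 C@2
Step 5: thread A executes A3 (y = 6). Shared: x=2 y=6 z=2. PCs: A@3 B@0 C@2
Step 6: thread B executes B1 (y = x + 1). Shared: x=2 y=3 z=2. PCs: A@3 B@1 C@2
Step 7: thread A executes A4 (z = 0). Shared: x=2 y=3 z=0. PCs: A@4 B@1 C@2
Step 8: thread B executes B2 (x = z - 2). Shared: x=-2 y=3 z=0. PCs: A@4 B@2 C@2
Step 9: thread B executes B3 (y = y + 2). Shared: x=-2 y=5 z=0. PCs: A@4 B@3 C@2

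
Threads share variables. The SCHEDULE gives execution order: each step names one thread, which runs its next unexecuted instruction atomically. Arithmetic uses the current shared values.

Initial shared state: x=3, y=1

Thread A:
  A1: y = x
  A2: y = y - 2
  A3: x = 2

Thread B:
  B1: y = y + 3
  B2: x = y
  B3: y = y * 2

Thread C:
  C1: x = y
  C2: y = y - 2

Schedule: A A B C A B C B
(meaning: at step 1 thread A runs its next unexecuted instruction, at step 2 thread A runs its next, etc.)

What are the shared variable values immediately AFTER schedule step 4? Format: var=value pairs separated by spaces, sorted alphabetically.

Answer: x=4 y=4

Derivation:
Step 1: thread A executes A1 (y = x). Shared: x=3 y=3. PCs: A@1 B@0 C@0
Step 2: thread A executes A2 (y = y - 2). Shared: x=3 y=1. PCs: A@2 B@0 C@0
Step 3: thread B executes B1 (y = y + 3). Shared: x=3 y=4. PCs: A@2 B@1 C@0
Step 4: thread C executes C1 (x = y). Shared: x=4 y=4. PCs: A@2 B@1 C@1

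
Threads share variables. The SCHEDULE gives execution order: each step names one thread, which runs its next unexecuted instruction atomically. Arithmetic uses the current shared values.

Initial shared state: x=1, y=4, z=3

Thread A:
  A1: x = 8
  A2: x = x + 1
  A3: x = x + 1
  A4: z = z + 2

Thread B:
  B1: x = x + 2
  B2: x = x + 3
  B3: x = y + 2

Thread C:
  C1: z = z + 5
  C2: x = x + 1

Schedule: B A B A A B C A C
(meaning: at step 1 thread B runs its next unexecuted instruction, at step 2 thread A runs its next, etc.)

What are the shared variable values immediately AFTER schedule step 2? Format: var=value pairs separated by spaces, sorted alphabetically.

Step 1: thread B executes B1 (x = x + 2). Shared: x=3 y=4 z=3. PCs: A@0 B@1 C@0
Step 2: thread A executes A1 (x = 8). Shared: x=8 y=4 z=3. PCs: A@1 B@1 C@0

Answer: x=8 y=4 z=3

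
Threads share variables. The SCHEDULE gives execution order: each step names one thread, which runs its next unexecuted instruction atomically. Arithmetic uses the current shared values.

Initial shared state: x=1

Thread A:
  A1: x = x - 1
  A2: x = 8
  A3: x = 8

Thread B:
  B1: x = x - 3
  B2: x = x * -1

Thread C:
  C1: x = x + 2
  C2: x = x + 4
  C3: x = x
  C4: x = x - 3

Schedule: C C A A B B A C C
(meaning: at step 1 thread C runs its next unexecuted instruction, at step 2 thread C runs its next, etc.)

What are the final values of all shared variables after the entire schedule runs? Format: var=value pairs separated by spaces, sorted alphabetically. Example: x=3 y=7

Answer: x=5

Derivation:
Step 1: thread C executes C1 (x = x + 2). Shared: x=3. PCs: A@0 B@0 C@1
Step 2: thread C executes C2 (x = x + 4). Shared: x=7. PCs: A@0 B@0 C@2
Step 3: thread A executes A1 (x = x - 1). Shared: x=6. PCs: A@1 B@0 C@2
Step 4: thread A executes A2 (x = 8). Shared: x=8. PCs: A@2 B@0 C@2
Step 5: thread B executes B1 (x = x - 3). Shared: x=5. PCs: A@2 B@1 C@2
Step 6: thread B executes B2 (x = x * -1). Shared: x=-5. PCs: A@2 B@2 C@2
Step 7: thread A executes A3 (x = 8). Shared: x=8. PCs: A@3 B@2 C@2
Step 8: thread C executes C3 (x = x). Shared: x=8. PCs: A@3 B@2 C@3
Step 9: thread C executes C4 (x = x - 3). Shared: x=5. PCs: A@3 B@2 C@4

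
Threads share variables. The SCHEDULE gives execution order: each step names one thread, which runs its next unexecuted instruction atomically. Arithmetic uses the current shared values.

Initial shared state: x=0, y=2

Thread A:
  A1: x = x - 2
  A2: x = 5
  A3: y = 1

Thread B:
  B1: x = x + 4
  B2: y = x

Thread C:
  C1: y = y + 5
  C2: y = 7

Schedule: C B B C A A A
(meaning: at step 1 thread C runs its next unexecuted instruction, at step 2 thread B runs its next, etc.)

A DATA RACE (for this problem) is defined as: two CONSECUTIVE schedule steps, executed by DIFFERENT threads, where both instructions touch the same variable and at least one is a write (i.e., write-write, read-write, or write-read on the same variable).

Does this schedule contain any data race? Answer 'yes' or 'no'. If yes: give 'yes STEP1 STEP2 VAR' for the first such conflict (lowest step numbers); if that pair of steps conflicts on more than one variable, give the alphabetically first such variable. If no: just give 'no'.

Answer: yes 3 4 y

Derivation:
Steps 1,2: C(r=y,w=y) vs B(r=x,w=x). No conflict.
Steps 2,3: same thread (B). No race.
Steps 3,4: B(y = x) vs C(y = 7). RACE on y (W-W).
Steps 4,5: C(r=-,w=y) vs A(r=x,w=x). No conflict.
Steps 5,6: same thread (A). No race.
Steps 6,7: same thread (A). No race.
First conflict at steps 3,4.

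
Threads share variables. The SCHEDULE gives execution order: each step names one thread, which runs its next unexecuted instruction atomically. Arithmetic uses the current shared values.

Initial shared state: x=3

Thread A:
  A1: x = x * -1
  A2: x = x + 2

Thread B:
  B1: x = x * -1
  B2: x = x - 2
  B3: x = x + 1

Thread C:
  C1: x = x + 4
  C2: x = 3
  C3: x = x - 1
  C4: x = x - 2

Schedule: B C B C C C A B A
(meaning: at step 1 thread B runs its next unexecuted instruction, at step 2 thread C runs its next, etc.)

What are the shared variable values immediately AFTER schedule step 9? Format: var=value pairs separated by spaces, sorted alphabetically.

Answer: x=3

Derivation:
Step 1: thread B executes B1 (x = x * -1). Shared: x=-3. PCs: A@0 B@1 C@0
Step 2: thread C executes C1 (x = x + 4). Shared: x=1. PCs: A@0 B@1 C@1
Step 3: thread B executes B2 (x = x - 2). Shared: x=-1. PCs: A@0 B@2 C@1
Step 4: thread C executes C2 (x = 3). Shared: x=3. PCs: A@0 B@2 C@2
Step 5: thread C executes C3 (x = x - 1). Shared: x=2. PCs: A@0 B@2 C@3
Step 6: thread C executes C4 (x = x - 2). Shared: x=0. PCs: A@0 B@2 C@4
Step 7: thread A executes A1 (x = x * -1). Shared: x=0. PCs: A@1 B@2 C@4
Step 8: thread B executes B3 (x = x + 1). Shared: x=1. PCs: A@1 B@3 C@4
Step 9: thread A executes A2 (x = x + 2). Shared: x=3. PCs: A@2 B@3 C@4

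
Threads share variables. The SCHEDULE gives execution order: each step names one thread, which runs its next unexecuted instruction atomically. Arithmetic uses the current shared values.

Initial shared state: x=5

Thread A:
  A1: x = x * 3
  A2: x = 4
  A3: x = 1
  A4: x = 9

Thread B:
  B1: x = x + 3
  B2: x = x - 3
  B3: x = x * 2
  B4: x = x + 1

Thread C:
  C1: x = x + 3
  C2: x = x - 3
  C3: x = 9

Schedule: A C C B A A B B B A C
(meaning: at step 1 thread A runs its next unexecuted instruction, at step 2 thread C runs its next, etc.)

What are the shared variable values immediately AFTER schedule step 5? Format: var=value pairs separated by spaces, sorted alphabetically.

Answer: x=4

Derivation:
Step 1: thread A executes A1 (x = x * 3). Shared: x=15. PCs: A@1 B@0 C@0
Step 2: thread C executes C1 (x = x + 3). Shared: x=18. PCs: A@1 B@0 C@1
Step 3: thread C executes C2 (x = x - 3). Shared: x=15. PCs: A@1 B@0 C@2
Step 4: thread B executes B1 (x = x + 3). Shared: x=18. PCs: A@1 B@1 C@2
Step 5: thread A executes A2 (x = 4). Shared: x=4. PCs: A@2 B@1 C@2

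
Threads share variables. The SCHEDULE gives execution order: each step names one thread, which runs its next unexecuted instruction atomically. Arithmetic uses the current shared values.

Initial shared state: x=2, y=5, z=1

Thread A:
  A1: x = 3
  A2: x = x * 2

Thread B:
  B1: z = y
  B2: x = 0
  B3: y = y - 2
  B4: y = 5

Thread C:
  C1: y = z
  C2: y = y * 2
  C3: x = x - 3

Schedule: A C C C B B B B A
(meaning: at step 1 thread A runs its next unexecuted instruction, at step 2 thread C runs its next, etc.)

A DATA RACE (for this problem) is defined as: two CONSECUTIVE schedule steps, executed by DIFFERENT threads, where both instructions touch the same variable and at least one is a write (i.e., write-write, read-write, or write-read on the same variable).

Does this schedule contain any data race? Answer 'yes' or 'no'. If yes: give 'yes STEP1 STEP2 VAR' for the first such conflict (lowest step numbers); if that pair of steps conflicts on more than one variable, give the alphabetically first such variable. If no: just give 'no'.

Answer: no

Derivation:
Steps 1,2: A(r=-,w=x) vs C(r=z,w=y). No conflict.
Steps 2,3: same thread (C). No race.
Steps 3,4: same thread (C). No race.
Steps 4,5: C(r=x,w=x) vs B(r=y,w=z). No conflict.
Steps 5,6: same thread (B). No race.
Steps 6,7: same thread (B). No race.
Steps 7,8: same thread (B). No race.
Steps 8,9: B(r=-,w=y) vs A(r=x,w=x). No conflict.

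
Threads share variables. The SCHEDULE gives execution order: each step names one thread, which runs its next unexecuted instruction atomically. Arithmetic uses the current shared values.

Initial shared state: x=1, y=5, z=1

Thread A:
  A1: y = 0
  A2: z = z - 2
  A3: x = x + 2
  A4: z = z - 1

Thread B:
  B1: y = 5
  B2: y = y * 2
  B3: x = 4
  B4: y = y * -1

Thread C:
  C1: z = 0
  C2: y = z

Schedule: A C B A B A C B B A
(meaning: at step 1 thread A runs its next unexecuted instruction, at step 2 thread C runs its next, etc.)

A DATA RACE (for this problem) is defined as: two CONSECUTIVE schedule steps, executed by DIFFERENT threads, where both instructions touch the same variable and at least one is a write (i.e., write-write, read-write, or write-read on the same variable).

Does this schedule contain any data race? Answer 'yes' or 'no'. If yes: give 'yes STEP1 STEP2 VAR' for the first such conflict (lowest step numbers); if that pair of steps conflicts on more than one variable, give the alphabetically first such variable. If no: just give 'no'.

Steps 1,2: A(r=-,w=y) vs C(r=-,w=z). No conflict.
Steps 2,3: C(r=-,w=z) vs B(r=-,w=y). No conflict.
Steps 3,4: B(r=-,w=y) vs A(r=z,w=z). No conflict.
Steps 4,5: A(r=z,w=z) vs B(r=y,w=y). No conflict.
Steps 5,6: B(r=y,w=y) vs A(r=x,w=x). No conflict.
Steps 6,7: A(r=x,w=x) vs C(r=z,w=y). No conflict.
Steps 7,8: C(r=z,w=y) vs B(r=-,w=x). No conflict.
Steps 8,9: same thread (B). No race.
Steps 9,10: B(r=y,w=y) vs A(r=z,w=z). No conflict.

Answer: no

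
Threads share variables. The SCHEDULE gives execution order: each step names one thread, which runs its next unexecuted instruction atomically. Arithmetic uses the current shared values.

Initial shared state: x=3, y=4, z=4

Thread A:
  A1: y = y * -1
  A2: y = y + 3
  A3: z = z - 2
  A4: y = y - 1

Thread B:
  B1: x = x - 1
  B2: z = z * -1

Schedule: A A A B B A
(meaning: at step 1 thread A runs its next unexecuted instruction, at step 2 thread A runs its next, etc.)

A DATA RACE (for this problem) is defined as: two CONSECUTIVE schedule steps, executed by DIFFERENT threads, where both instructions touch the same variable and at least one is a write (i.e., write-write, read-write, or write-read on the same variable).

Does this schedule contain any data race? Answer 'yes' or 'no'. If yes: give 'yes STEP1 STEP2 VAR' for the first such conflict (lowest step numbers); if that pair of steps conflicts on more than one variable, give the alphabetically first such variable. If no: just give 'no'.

Answer: no

Derivation:
Steps 1,2: same thread (A). No race.
Steps 2,3: same thread (A). No race.
Steps 3,4: A(r=z,w=z) vs B(r=x,w=x). No conflict.
Steps 4,5: same thread (B). No race.
Steps 5,6: B(r=z,w=z) vs A(r=y,w=y). No conflict.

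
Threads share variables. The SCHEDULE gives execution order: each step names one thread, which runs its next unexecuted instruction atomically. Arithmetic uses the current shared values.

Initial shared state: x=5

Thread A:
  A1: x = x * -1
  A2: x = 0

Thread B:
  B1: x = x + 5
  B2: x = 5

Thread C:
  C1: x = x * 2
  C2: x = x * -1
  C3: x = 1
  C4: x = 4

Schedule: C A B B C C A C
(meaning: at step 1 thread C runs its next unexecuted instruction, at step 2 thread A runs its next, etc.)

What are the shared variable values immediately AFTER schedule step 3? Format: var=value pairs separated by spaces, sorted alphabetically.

Step 1: thread C executes C1 (x = x * 2). Shared: x=10. PCs: A@0 B@0 C@1
Step 2: thread A executes A1 (x = x * -1). Shared: x=-10. PCs: A@1 B@0 C@1
Step 3: thread B executes B1 (x = x + 5). Shared: x=-5. PCs: A@1 B@1 C@1

Answer: x=-5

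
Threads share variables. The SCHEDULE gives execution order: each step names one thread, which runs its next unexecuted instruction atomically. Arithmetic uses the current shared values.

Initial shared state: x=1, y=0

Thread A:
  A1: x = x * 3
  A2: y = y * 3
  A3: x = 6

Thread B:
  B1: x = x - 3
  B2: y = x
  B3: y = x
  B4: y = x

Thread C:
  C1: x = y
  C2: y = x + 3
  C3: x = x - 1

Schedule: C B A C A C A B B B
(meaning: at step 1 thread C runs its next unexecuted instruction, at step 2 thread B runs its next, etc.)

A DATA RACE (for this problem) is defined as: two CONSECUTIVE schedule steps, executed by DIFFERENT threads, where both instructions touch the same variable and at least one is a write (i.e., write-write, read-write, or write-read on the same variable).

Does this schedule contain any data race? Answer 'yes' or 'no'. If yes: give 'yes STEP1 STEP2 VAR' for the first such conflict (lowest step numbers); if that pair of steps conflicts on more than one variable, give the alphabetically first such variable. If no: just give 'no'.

Steps 1,2: C(x = y) vs B(x = x - 3). RACE on x (W-W).
Steps 2,3: B(x = x - 3) vs A(x = x * 3). RACE on x (W-W).
Steps 3,4: A(x = x * 3) vs C(y = x + 3). RACE on x (W-R).
Steps 4,5: C(y = x + 3) vs A(y = y * 3). RACE on y (W-W).
Steps 5,6: A(r=y,w=y) vs C(r=x,w=x). No conflict.
Steps 6,7: C(x = x - 1) vs A(x = 6). RACE on x (W-W).
Steps 7,8: A(x = 6) vs B(y = x). RACE on x (W-R).
Steps 8,9: same thread (B). No race.
Steps 9,10: same thread (B). No race.
First conflict at steps 1,2.

Answer: yes 1 2 x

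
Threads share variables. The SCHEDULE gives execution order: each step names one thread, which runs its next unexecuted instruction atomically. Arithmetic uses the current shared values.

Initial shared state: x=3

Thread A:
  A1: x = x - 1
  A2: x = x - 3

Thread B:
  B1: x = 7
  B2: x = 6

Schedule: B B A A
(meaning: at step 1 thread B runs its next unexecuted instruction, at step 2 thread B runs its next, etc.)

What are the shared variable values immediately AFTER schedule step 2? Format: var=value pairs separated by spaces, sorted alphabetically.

Step 1: thread B executes B1 (x = 7). Shared: x=7. PCs: A@0 B@1
Step 2: thread B executes B2 (x = 6). Shared: x=6. PCs: A@0 B@2

Answer: x=6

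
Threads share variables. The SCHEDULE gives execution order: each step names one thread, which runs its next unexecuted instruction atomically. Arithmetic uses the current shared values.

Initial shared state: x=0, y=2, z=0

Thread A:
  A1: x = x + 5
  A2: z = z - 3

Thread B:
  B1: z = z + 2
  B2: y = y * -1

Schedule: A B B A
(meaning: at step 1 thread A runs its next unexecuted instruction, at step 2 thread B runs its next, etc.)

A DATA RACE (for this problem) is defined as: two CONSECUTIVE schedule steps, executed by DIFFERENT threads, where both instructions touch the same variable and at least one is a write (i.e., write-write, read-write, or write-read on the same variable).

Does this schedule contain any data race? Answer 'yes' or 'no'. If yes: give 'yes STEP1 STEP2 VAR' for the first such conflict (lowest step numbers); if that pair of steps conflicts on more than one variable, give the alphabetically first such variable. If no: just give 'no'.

Steps 1,2: A(r=x,w=x) vs B(r=z,w=z). No conflict.
Steps 2,3: same thread (B). No race.
Steps 3,4: B(r=y,w=y) vs A(r=z,w=z). No conflict.

Answer: no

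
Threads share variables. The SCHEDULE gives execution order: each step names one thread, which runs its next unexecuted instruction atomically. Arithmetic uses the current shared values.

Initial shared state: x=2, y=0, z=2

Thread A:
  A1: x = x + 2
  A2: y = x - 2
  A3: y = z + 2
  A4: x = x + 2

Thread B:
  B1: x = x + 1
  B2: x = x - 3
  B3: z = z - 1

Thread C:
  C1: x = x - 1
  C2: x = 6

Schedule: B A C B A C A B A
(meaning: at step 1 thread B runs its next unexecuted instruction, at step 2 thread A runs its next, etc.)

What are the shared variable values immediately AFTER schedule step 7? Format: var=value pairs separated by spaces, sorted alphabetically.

Step 1: thread B executes B1 (x = x + 1). Shared: x=3 y=0 z=2. PCs: A@0 B@1 C@0
Step 2: thread A executes A1 (x = x + 2). Shared: x=5 y=0 z=2. PCs: A@1 B@1 C@0
Step 3: thread C executes C1 (x = x - 1). Shared: x=4 y=0 z=2. PCs: A@1 B@1 C@1
Step 4: thread B executes B2 (x = x - 3). Shared: x=1 y=0 z=2. PCs: A@1 B@2 C@1
Step 5: thread A executes A2 (y = x - 2). Shared: x=1 y=-1 z=2. PCs: A@2 B@2 C@1
Step 6: thread C executes C2 (x = 6). Shared: x=6 y=-1 z=2. PCs: A@2 B@2 C@2
Step 7: thread A executes A3 (y = z + 2). Shared: x=6 y=4 z=2. PCs: A@3 B@2 C@2

Answer: x=6 y=4 z=2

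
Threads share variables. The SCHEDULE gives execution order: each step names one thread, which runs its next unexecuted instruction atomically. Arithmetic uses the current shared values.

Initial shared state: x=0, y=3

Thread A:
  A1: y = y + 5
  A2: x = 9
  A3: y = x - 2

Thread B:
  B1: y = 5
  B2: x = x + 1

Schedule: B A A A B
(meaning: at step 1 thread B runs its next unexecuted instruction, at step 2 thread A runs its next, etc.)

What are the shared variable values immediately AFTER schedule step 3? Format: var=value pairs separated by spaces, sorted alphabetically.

Answer: x=9 y=10

Derivation:
Step 1: thread B executes B1 (y = 5). Shared: x=0 y=5. PCs: A@0 B@1
Step 2: thread A executes A1 (y = y + 5). Shared: x=0 y=10. PCs: A@1 B@1
Step 3: thread A executes A2 (x = 9). Shared: x=9 y=10. PCs: A@2 B@1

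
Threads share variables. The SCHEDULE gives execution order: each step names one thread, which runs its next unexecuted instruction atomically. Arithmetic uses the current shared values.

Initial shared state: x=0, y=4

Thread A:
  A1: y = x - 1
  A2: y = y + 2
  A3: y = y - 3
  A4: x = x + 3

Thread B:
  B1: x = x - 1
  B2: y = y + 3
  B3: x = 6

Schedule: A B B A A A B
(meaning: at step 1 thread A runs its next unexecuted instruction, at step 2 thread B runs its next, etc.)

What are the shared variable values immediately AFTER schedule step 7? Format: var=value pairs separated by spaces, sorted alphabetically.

Step 1: thread A executes A1 (y = x - 1). Shared: x=0 y=-1. PCs: A@1 B@0
Step 2: thread B executes B1 (x = x - 1). Shared: x=-1 y=-1. PCs: A@1 B@1
Step 3: thread B executes B2 (y = y + 3). Shared: x=-1 y=2. PCs: A@1 B@2
Step 4: thread A executes A2 (y = y + 2). Shared: x=-1 y=4. PCs: A@2 B@2
Step 5: thread A executes A3 (y = y - 3). Shared: x=-1 y=1. PCs: A@3 B@2
Step 6: thread A executes A4 (x = x + 3). Shared: x=2 y=1. PCs: A@4 B@2
Step 7: thread B executes B3 (x = 6). Shared: x=6 y=1. PCs: A@4 B@3

Answer: x=6 y=1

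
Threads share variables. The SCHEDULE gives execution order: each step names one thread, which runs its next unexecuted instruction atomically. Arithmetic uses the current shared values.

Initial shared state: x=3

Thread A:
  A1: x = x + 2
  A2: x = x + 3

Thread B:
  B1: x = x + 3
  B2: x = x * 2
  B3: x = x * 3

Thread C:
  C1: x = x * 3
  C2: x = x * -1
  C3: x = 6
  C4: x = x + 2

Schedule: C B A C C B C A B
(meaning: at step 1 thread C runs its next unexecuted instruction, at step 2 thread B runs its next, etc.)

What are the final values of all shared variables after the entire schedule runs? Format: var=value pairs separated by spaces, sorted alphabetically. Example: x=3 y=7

Step 1: thread C executes C1 (x = x * 3). Shared: x=9. PCs: A@0 B@0 C@1
Step 2: thread B executes B1 (x = x + 3). Shared: x=12. PCs: A@0 B@1 C@1
Step 3: thread A executes A1 (x = x + 2). Shared: x=14. PCs: A@1 B@1 C@1
Step 4: thread C executes C2 (x = x * -1). Shared: x=-14. PCs: A@1 B@1 C@2
Step 5: thread C executes C3 (x = 6). Shared: x=6. PCs: A@1 B@1 C@3
Step 6: thread B executes B2 (x = x * 2). Shared: x=12. PCs: A@1 B@2 C@3
Step 7: thread C executes C4 (x = x + 2). Shared: x=14. PCs: A@1 B@2 C@4
Step 8: thread A executes A2 (x = x + 3). Shared: x=17. PCs: A@2 B@2 C@4
Step 9: thread B executes B3 (x = x * 3). Shared: x=51. PCs: A@2 B@3 C@4

Answer: x=51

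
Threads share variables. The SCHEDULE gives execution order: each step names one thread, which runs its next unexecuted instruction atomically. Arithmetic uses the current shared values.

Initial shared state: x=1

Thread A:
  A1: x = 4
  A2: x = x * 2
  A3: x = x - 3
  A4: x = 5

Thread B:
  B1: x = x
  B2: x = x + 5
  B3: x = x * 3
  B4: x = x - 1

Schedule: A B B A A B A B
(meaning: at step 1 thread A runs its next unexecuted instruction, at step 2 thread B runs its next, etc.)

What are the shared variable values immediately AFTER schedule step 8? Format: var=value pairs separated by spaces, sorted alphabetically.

Answer: x=4

Derivation:
Step 1: thread A executes A1 (x = 4). Shared: x=4. PCs: A@1 B@0
Step 2: thread B executes B1 (x = x). Shared: x=4. PCs: A@1 B@1
Step 3: thread B executes B2 (x = x + 5). Shared: x=9. PCs: A@1 B@2
Step 4: thread A executes A2 (x = x * 2). Shared: x=18. PCs: A@2 B@2
Step 5: thread A executes A3 (x = x - 3). Shared: x=15. PCs: A@3 B@2
Step 6: thread B executes B3 (x = x * 3). Shared: x=45. PCs: A@3 B@3
Step 7: thread A executes A4 (x = 5). Shared: x=5. PCs: A@4 B@3
Step 8: thread B executes B4 (x = x - 1). Shared: x=4. PCs: A@4 B@4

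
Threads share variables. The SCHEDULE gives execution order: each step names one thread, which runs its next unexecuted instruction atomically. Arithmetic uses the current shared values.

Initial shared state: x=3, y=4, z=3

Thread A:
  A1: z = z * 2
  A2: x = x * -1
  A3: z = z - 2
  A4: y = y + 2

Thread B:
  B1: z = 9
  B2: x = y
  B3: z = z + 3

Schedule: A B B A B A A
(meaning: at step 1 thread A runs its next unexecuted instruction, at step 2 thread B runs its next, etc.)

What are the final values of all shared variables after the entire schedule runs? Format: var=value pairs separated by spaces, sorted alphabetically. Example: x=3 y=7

Step 1: thread A executes A1 (z = z * 2). Shared: x=3 y=4 z=6. PCs: A@1 B@0
Step 2: thread B executes B1 (z = 9). Shared: x=3 y=4 z=9. PCs: A@1 B@1
Step 3: thread B executes B2 (x = y). Shared: x=4 y=4 z=9. PCs: A@1 B@2
Step 4: thread A executes A2 (x = x * -1). Shared: x=-4 y=4 z=9. PCs: A@2 B@2
Step 5: thread B executes B3 (z = z + 3). Shared: x=-4 y=4 z=12. PCs: A@2 B@3
Step 6: thread A executes A3 (z = z - 2). Shared: x=-4 y=4 z=10. PCs: A@3 B@3
Step 7: thread A executes A4 (y = y + 2). Shared: x=-4 y=6 z=10. PCs: A@4 B@3

Answer: x=-4 y=6 z=10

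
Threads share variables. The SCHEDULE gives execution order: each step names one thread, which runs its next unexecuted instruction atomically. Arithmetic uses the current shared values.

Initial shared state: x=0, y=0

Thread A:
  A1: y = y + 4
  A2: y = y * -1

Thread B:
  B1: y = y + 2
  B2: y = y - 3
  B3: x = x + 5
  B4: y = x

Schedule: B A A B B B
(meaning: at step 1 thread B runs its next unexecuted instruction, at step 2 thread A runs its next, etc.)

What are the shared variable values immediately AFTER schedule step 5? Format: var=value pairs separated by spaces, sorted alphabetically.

Answer: x=5 y=-9

Derivation:
Step 1: thread B executes B1 (y = y + 2). Shared: x=0 y=2. PCs: A@0 B@1
Step 2: thread A executes A1 (y = y + 4). Shared: x=0 y=6. PCs: A@1 B@1
Step 3: thread A executes A2 (y = y * -1). Shared: x=0 y=-6. PCs: A@2 B@1
Step 4: thread B executes B2 (y = y - 3). Shared: x=0 y=-9. PCs: A@2 B@2
Step 5: thread B executes B3 (x = x + 5). Shared: x=5 y=-9. PCs: A@2 B@3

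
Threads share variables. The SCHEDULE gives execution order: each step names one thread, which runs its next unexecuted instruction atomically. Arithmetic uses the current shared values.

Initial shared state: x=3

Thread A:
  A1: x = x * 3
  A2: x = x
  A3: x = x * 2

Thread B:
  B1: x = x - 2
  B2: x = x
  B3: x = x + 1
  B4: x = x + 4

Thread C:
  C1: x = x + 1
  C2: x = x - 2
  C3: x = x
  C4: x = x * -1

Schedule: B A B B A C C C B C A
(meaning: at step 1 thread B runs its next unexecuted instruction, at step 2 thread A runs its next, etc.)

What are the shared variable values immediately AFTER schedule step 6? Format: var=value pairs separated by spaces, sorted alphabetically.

Answer: x=5

Derivation:
Step 1: thread B executes B1 (x = x - 2). Shared: x=1. PCs: A@0 B@1 C@0
Step 2: thread A executes A1 (x = x * 3). Shared: x=3. PCs: A@1 B@1 C@0
Step 3: thread B executes B2 (x = x). Shared: x=3. PCs: A@1 B@2 C@0
Step 4: thread B executes B3 (x = x + 1). Shared: x=4. PCs: A@1 B@3 C@0
Step 5: thread A executes A2 (x = x). Shared: x=4. PCs: A@2 B@3 C@0
Step 6: thread C executes C1 (x = x + 1). Shared: x=5. PCs: A@2 B@3 C@1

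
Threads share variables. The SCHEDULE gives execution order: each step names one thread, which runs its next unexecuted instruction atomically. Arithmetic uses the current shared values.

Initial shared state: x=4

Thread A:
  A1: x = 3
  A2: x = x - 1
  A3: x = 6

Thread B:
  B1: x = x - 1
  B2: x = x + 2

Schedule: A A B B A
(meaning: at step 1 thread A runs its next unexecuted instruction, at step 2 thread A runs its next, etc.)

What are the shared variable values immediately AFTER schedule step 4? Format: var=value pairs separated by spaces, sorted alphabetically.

Step 1: thread A executes A1 (x = 3). Shared: x=3. PCs: A@1 B@0
Step 2: thread A executes A2 (x = x - 1). Shared: x=2. PCs: A@2 B@0
Step 3: thread B executes B1 (x = x - 1). Shared: x=1. PCs: A@2 B@1
Step 4: thread B executes B2 (x = x + 2). Shared: x=3. PCs: A@2 B@2

Answer: x=3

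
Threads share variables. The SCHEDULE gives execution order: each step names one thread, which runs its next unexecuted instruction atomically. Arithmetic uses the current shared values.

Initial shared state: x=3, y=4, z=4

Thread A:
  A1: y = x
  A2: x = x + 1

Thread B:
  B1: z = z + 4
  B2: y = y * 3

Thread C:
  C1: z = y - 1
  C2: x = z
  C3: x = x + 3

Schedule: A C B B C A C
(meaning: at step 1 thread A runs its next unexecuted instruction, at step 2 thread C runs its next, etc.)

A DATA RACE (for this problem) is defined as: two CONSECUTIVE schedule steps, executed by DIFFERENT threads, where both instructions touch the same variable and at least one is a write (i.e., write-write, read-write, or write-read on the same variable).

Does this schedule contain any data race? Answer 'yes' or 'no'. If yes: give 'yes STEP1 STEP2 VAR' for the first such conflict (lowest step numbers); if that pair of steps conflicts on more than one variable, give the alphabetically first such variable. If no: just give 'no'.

Steps 1,2: A(y = x) vs C(z = y - 1). RACE on y (W-R).
Steps 2,3: C(z = y - 1) vs B(z = z + 4). RACE on z (W-W).
Steps 3,4: same thread (B). No race.
Steps 4,5: B(r=y,w=y) vs C(r=z,w=x). No conflict.
Steps 5,6: C(x = z) vs A(x = x + 1). RACE on x (W-W).
Steps 6,7: A(x = x + 1) vs C(x = x + 3). RACE on x (W-W).
First conflict at steps 1,2.

Answer: yes 1 2 y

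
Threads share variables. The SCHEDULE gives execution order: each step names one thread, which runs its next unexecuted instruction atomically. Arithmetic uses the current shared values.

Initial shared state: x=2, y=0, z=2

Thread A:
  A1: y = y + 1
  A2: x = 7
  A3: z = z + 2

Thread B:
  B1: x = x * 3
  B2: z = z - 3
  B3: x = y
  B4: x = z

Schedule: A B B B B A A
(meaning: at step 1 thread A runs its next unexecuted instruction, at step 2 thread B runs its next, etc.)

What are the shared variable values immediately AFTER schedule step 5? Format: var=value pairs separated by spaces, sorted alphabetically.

Step 1: thread A executes A1 (y = y + 1). Shared: x=2 y=1 z=2. PCs: A@1 B@0
Step 2: thread B executes B1 (x = x * 3). Shared: x=6 y=1 z=2. PCs: A@1 B@1
Step 3: thread B executes B2 (z = z - 3). Shared: x=6 y=1 z=-1. PCs: A@1 B@2
Step 4: thread B executes B3 (x = y). Shared: x=1 y=1 z=-1. PCs: A@1 B@3
Step 5: thread B executes B4 (x = z). Shared: x=-1 y=1 z=-1. PCs: A@1 B@4

Answer: x=-1 y=1 z=-1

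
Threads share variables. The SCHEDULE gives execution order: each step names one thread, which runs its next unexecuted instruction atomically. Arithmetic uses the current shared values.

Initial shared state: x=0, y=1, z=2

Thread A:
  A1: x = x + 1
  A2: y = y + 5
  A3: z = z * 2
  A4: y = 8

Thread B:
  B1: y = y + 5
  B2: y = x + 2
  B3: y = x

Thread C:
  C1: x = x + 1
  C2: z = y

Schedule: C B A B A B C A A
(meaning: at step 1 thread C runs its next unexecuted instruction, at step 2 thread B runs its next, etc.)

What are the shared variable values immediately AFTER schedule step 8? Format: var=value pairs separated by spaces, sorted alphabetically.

Answer: x=2 y=2 z=4

Derivation:
Step 1: thread C executes C1 (x = x + 1). Shared: x=1 y=1 z=2. PCs: A@0 B@0 C@1
Step 2: thread B executes B1 (y = y + 5). Shared: x=1 y=6 z=2. PCs: A@0 B@1 C@1
Step 3: thread A executes A1 (x = x + 1). Shared: x=2 y=6 z=2. PCs: A@1 B@1 C@1
Step 4: thread B executes B2 (y = x + 2). Shared: x=2 y=4 z=2. PCs: A@1 B@2 C@1
Step 5: thread A executes A2 (y = y + 5). Shared: x=2 y=9 z=2. PCs: A@2 B@2 C@1
Step 6: thread B executes B3 (y = x). Shared: x=2 y=2 z=2. PCs: A@2 B@3 C@1
Step 7: thread C executes C2 (z = y). Shared: x=2 y=2 z=2. PCs: A@2 B@3 C@2
Step 8: thread A executes A3 (z = z * 2). Shared: x=2 y=2 z=4. PCs: A@3 B@3 C@2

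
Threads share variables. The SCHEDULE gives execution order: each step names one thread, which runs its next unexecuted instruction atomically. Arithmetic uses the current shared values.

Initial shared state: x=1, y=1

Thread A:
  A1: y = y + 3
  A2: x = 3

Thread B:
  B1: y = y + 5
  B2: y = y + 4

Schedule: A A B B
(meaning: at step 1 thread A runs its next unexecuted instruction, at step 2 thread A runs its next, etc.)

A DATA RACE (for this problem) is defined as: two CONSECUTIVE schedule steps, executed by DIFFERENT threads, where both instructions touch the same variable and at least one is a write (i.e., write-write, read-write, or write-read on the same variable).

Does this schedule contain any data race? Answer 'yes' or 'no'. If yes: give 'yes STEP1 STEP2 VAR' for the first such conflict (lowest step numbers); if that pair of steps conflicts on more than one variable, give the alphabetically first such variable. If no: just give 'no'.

Answer: no

Derivation:
Steps 1,2: same thread (A). No race.
Steps 2,3: A(r=-,w=x) vs B(r=y,w=y). No conflict.
Steps 3,4: same thread (B). No race.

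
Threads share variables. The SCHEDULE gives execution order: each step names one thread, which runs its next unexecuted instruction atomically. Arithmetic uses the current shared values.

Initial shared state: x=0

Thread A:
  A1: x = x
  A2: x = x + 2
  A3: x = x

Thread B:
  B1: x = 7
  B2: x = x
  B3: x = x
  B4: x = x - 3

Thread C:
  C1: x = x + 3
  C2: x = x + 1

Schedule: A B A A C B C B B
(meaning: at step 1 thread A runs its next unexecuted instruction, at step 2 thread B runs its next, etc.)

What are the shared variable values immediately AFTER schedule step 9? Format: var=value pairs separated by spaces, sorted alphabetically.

Step 1: thread A executes A1 (x = x). Shared: x=0. PCs: A@1 B@0 C@0
Step 2: thread B executes B1 (x = 7). Shared: x=7. PCs: A@1 B@1 C@0
Step 3: thread A executes A2 (x = x + 2). Shared: x=9. PCs: A@2 B@1 C@0
Step 4: thread A executes A3 (x = x). Shared: x=9. PCs: A@3 B@1 C@0
Step 5: thread C executes C1 (x = x + 3). Shared: x=12. PCs: A@3 B@1 C@1
Step 6: thread B executes B2 (x = x). Shared: x=12. PCs: A@3 B@2 C@1
Step 7: thread C executes C2 (x = x + 1). Shared: x=13. PCs: A@3 B@2 C@2
Step 8: thread B executes B3 (x = x). Shared: x=13. PCs: A@3 B@3 C@2
Step 9: thread B executes B4 (x = x - 3). Shared: x=10. PCs: A@3 B@4 C@2

Answer: x=10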